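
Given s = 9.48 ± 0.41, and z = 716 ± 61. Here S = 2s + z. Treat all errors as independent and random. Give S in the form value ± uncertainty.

735 ± 61.0

Each term contributes (cᵢ δxᵢ)² to (δS)²:
  (2·δs)² = 0.672;  (δz)² = 3720
δS = √(3720) = 61.0
S = 735.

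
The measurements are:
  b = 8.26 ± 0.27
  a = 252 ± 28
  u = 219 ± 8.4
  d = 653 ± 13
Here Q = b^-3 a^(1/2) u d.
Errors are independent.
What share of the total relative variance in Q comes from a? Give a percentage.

21.2%

(δQ/Q)² = (-3·δb/b)² + (½·δa/a)² + (1·δu/u)² + (1·δd/d)²
  b term: (-3×0.0327)² = 0.00962
  a term: (0.5×0.111)² = 0.00309
  u term: (1×0.0384)² = 0.00147
  d term: (1×0.0199)² = 0.000396
Total = 0.0146. Share from a = 0.00309/0.0146 = 0.212.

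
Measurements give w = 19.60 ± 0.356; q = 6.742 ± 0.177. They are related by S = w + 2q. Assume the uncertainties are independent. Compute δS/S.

0.0152

Each term contributes (cᵢ δxᵢ)² to (δS)²:
  (δw)² = 0.127;  (2·δq)² = 0.125
δS = √(0.252) = 0.502
S = 33.08, so δS/S = 0.502/33.08 = 0.0152.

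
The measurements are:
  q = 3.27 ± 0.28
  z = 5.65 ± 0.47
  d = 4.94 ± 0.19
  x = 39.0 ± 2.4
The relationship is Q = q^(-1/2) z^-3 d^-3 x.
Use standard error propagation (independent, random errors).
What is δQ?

0.000283

Products/powers → add relative errors in quadrature, weighted by exponent:
  (−½·δq/q)² = (-0.5×0.0856)² = 0.00183;  (-3·δz/z)² = (-3×0.0832)² = 0.0623;  (-3·δd/d)² = (-3×0.0385)² = 0.0133;  (1·δx/x)² = (1×0.0615)² = 0.00379
δQ/Q = √(0.0812) = 0.285
Q = 0.000992, so δQ = 0.285 × 0.000992 = 0.000283.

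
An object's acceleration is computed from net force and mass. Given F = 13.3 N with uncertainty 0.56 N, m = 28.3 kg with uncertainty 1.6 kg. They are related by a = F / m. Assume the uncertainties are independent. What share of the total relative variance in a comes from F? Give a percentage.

35.7%

(δa/a)² = (1·δF/F)² + (-1·δm/m)²
  F term: (1×0.0421)² = 0.00177
  m term: (-1×0.0565)² = 0.00320
Total = 0.00497. Share from F = 0.00177/0.00497 = 0.357.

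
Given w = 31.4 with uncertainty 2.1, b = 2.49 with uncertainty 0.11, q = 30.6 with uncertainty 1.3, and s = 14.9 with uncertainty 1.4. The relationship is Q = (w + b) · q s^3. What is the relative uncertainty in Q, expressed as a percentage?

Let u = w + b = 33.9. δu = √(δw² + δb²) = √(4.41 + 0.0121) = 2.10, so δu/u = 0.0621.
Q is then a monomial in u, q, s:
δQ/Q = √((δu/u)² + (1·δq/q)² + (3·δs/s)²) = √(0.00385 + 0.00180 + 0.0795) = 0.292

29.2%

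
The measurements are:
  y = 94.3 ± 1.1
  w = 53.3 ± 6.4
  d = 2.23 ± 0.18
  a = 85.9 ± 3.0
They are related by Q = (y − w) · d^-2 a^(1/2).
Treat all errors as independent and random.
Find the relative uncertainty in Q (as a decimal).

Let u = y − w = 41.0. δu = √(δy² + δw²) = √(1.21 + 41.0) = 6.49, so δu/u = 0.158.
Q is then a monomial in u, d, a:
δQ/Q = √((δu/u)² + (-2·δd/d)² + (½·δa/a)²) = √(0.0251 + 0.0261 + 0.000305) = 0.227

0.227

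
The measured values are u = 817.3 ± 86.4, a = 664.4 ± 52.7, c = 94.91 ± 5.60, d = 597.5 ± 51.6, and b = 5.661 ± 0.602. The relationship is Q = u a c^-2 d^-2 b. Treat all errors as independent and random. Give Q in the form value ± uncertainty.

0.0009559 ± 0.000257

Relative error in a monomial: (δQ/Q)² = Σ (nᵢ · δxᵢ/xᵢ)².
  (1·δu/u)² = (1×0.106)² = 0.0112;  (1·δa/a)² = (1×0.0793)² = 0.00629;  (-2·δc/c)² = (-2×0.0590)² = 0.0139;  (-2·δd/d)² = (-2×0.0864)² = 0.0298;  (1·δb/b)² = (1×0.106)² = 0.0113
δQ/Q = √(0.0725) = 0.269
Q = 0.0009559, so δQ = 0.269 × 0.0009559 = 0.000257.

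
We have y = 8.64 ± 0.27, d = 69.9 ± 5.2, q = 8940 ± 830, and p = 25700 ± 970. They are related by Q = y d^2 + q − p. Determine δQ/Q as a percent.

Let w = y·d^2 = 42200. δw/w = √((1·δy/y)² + (2·δd/d)²) = √(0.000977 + 0.0221) = 0.152, so δw = 6420.
Q = w + q − p: δQ = √(δw² + δq² + δp²) = √(4.12e+07 + 6.89e+05 + 9.41e+05) = 6540
Q = 25500, so δQ/Q = 6540/25500 = 0.257.

25.7%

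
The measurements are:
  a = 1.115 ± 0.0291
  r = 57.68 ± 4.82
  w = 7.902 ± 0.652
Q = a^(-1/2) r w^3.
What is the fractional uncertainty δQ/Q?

0.262

Q is a product of powers, so relative uncertainties combine in quadrature:
  (−½·δa/a)² = (-0.5×0.0261)² = 0.000170;  (1·δr/r)² = (1×0.0836)² = 0.00698;  (3·δw/w)² = (3×0.0825)² = 0.0613
δQ/Q = √(0.0684) = 0.262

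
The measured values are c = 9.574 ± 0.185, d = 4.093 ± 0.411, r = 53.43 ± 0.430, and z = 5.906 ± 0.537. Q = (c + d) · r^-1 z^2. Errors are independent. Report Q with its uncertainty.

Let u = c + d = 13.67. δu = √(δc² + δd²) = √(0.0342 + 0.169) = 0.451, so δu/u = 0.0330.
Q is then a monomial in u, r, z:
δQ/Q = √((δu/u)² + (-1·δr/r)² + (2·δz/z)²) = √(0.00109 + 6.48e-05 + 0.0331) = 0.185
Q = 8.922, so δQ = 0.185 × 8.922 = 1.65.

8.922 ± 1.65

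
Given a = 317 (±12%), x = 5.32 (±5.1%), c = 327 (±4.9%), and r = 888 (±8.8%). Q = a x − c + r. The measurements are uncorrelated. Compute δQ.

234

Let p = a·x = 1690. δp/p = √((1·δa/a)² + (1·δx/x)²) = √(0.0144 + 0.00260) = 0.130, so δp = 220.
Q = p − c + r: δQ = √(δp² + δc² + δr²) = √(48400 + 257 + 6110) = 234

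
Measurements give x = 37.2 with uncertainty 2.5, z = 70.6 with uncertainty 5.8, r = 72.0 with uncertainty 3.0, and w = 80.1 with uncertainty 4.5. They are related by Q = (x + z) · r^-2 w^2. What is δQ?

Let u = x + z = 108. δu = √(δx² + δz²) = √(6.25 + 33.6) = 6.32, so δu/u = 0.0586.
Q is then a monomial in u, r, w:
δQ/Q = √((δu/u)² + (-2·δr/r)² + (2·δw/w)²) = √(0.00343 + 0.00694 + 0.0126) = 0.152
Q = 133, so δQ = 0.152 × 133 = 20.2.

20.2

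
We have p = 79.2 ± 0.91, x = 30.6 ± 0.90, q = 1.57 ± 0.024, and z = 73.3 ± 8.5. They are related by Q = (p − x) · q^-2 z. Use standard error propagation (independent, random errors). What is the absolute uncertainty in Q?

Let u = p − x = 48.6. δu = √(δp² + δx²) = √(0.828 + 0.810) = 1.28, so δu/u = 0.0263.
Q is then a monomial in u, q, z:
δQ/Q = √((δu/u)² + (-2·δq/q)² + (1·δz/z)²) = √(0.000694 + 0.000935 + 0.0134) = 0.123
Q = 1450, so δQ = 0.123 × 1450 = 177.

177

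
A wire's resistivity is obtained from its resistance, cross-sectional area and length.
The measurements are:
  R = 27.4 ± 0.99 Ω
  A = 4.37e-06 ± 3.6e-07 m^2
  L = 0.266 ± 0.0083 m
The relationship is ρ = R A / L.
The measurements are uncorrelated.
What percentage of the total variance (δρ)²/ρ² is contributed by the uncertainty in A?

74.9%

(δρ/ρ)² = (1·δR/R)² + (1·δA/A)² + (-1·δL/L)²
  R term: (1×0.0361)² = 0.00131
  A term: (1×0.0824)² = 0.00679
  L term: (-1×0.0312)² = 0.000974
Total = 0.00907. Share from A = 0.00679/0.00907 = 0.749.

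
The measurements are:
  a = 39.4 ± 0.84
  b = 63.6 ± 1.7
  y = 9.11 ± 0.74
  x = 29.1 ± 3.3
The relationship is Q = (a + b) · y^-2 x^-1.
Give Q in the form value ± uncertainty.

0.0426 ± 0.00849

Let u = a + b = 103. δu = √(δa² + δb²) = √(0.706 + 2.89) = 1.90, so δu/u = 0.0184.
Q is then a monomial in u, y, x:
δQ/Q = √((δu/u)² + (-2·δy/y)² + (-1·δx/x)²) = √(0.000339 + 0.0264 + 0.0129) = 0.199
Q = 0.0426, so δQ = 0.199 × 0.0426 = 0.00849.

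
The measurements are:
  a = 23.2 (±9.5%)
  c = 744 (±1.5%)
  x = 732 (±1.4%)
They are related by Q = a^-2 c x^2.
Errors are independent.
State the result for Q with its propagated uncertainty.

For a monomial Q ∝ a^-2, c, x^2, fractional errors add in quadrature:
  (-2·δa/a)² = (-2×0.0950)² = 0.0361;  (1·δc/c)² = (1×0.0150)² = 0.000225;  (2·δx/x)² = (2×0.0140)² = 0.000784
δQ/Q = √(0.0371) = 0.193
Q = 7.41e+05, so δQ = 0.193 × 7.41e+05 = 1.43e+05.

(7.41 ± 1.43) × 10^5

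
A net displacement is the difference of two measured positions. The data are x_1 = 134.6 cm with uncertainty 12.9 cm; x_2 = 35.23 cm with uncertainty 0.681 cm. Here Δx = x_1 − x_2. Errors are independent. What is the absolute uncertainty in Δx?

12.9 cm

Δx is a linear combination, so absolute uncertainties add in quadrature:
  (δx_1)² = 166;  (δx_2)² = 0.464
δΔx = √(167) = 12.9 cm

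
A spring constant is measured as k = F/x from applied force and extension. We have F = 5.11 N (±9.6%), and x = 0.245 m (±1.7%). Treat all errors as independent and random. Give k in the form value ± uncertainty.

Relative error in a monomial: (δk/k)² = Σ (nᵢ · δxᵢ/xᵢ)².
  (1·δF/F)² = (1×0.0960)² = 0.00922;  (-1·δx/x)² = (-1×0.0170)² = 0.000289
δk/k = √(0.00950) = 0.0975
k = 20.9 N/m, so δk = 0.0975 × 20.9 = 2.03 N/m.

20.9 ± 2.03 N/m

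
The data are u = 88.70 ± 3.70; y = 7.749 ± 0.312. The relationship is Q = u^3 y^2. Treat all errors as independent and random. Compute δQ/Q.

0.149

Q is a product of powers, so relative uncertainties combine in quadrature:
  (3·δu/u)² = (3×0.0417)² = 0.0157;  (2·δy/y)² = (2×0.0403)² = 0.00648
δQ/Q = √(0.0221) = 0.149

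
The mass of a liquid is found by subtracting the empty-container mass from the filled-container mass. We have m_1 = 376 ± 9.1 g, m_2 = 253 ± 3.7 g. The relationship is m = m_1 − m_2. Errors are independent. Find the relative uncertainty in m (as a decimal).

0.0799

Sums and differences: (δm)² = Σ (cᵢ δxᵢ)².
  (δm_1)² = 82.8;  (δm_2)² = 13.7
δm = √(96.5) = 9.82 g
m = 123 g, so δm/m = 9.82/123 = 0.0799.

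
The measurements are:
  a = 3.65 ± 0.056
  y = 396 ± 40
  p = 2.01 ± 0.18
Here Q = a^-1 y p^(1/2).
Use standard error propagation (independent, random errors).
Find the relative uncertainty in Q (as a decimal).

Each factor contributes (exponent × relative error)² to (δQ/Q)²:
  (-1·δa/a)² = (-1×0.0153)² = 0.000235;  (1·δy/y)² = (1×0.101)² = 0.0102;  (½·δp/p)² = (0.5×0.0896)² = 0.00200
δQ/Q = √(0.0124) = 0.112

0.112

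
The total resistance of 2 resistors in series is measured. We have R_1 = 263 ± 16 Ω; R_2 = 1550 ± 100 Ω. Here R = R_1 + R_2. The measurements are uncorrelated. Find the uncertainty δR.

Sums and differences: (δR)² = Σ (cᵢ δxᵢ)².
  (δR_1)² = 256;  (δR_2)² = 10000
δR = √(10300) = 101 Ω

101 Ω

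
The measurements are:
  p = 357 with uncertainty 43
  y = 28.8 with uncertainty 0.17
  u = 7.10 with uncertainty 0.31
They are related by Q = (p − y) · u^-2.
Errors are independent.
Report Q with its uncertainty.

Let w = p − y = 328. δw = √(δp² + δy²) = √(1850 + 0.0289) = 43.0, so δw/w = 0.131.
Q is then a monomial in w, u:
δQ/Q = √((δw/w)² + (-2·δu/u)²) = √(0.0172 + 0.00763) = 0.157
Q = 6.51, so δQ = 0.157 × 6.51 = 1.03.

6.51 ± 1.03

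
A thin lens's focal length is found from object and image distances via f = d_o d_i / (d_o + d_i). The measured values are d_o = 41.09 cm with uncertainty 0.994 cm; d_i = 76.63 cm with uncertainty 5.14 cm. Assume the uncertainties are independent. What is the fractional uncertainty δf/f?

0.0282

∂f/∂d_o = (d_i/(d_o+d_i))² = 0.424;  ∂f/∂d_i = (d_o/(d_o+d_i))² = 0.122
δf = √((∂f/∂d_o · δd_o)² + (∂f/∂d_i · δd_i)²) = √(0.177 + 0.392) = 0.755 cm
f = 26.75 cm, so δf/f = 0.755/26.75 = 0.0282.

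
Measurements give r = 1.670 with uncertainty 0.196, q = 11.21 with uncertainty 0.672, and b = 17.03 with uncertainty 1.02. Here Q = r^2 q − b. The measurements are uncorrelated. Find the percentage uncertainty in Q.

53.7%

Let p = r^2·q = 31.26. δp/p = √((2·δr/r)² + (1·δq/q)²) = √(0.0551 + 0.00359) = 0.242, so δp = 7.57.
Q = p − b: δQ = √(δp² + δb²) = √(57.4 + 1.04) = 7.64
Q = 14.23, so δQ/Q = 7.64/14.23 = 0.537.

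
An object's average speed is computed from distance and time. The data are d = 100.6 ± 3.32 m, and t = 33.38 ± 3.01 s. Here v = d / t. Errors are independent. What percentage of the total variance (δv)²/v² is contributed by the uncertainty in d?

11.8%

(δv/v)² = (1·δd/d)² + (-1·δt/t)²
  d term: (1×0.0330)² = 0.00109
  t term: (-1×0.0902)² = 0.00813
Total = 0.00922. Share from d = 0.00109/0.00922 = 0.118.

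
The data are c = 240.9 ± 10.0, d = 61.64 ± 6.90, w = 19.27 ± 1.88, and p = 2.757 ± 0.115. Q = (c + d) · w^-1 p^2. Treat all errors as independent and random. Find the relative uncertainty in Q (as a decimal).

Let u = c + d = 302.5. δu = √(δc² + δd²) = √(100 + 47.6) = 12.1, so δu/u = 0.0402.
Q is then a monomial in u, w, p:
δQ/Q = √((δu/u)² + (-1·δw/w)² + (2·δp/p)²) = √(0.00161 + 0.00952 + 0.00696) = 0.135

0.135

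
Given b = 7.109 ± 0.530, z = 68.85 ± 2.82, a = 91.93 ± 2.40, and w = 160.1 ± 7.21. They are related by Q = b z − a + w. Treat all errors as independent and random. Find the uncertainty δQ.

Let p = b·z = 489.5. δp/p = √((1·δb/b)² + (1·δz/z)²) = √(0.00556 + 0.00168) = 0.0851, so δp = 41.6.
Q = p − a + w: δQ = √(δp² + δa² + δw²) = √(1730 + 5.76 + 52.0) = 42.3

42.3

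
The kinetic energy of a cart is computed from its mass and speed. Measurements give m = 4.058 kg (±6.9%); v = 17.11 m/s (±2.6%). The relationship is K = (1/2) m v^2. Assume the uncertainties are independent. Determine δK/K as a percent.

Each factor contributes (exponent × relative error)² to (δK/K)²:
  (1·δm/m)² = (1×0.0690)² = 0.00476;  (2·δv/v)² = (2×0.0260)² = 0.00270
δK/K = √(0.00747) = 0.0864

8.64%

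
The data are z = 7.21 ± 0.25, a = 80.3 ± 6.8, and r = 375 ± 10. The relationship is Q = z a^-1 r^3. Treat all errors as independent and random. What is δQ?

5.76e+05

Each factor contributes (exponent × relative error)² to (δQ/Q)²:
  (1·δz/z)² = (1×0.0347)² = 0.00120;  (-1·δa/a)² = (-1×0.0847)² = 0.00717;  (3·δr/r)² = (3×0.0267)² = 0.00640
δQ/Q = √(0.0148) = 0.122
Q = 4.73e+06, so δQ = 0.122 × 4.73e+06 = 5.76e+05.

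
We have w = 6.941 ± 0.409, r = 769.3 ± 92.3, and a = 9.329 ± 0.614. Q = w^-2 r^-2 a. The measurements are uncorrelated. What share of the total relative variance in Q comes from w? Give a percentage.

18.3%

(δQ/Q)² = (-2·δw/w)² + (-2·δr/r)² + (1·δa/a)²
  w term: (-2×0.0589)² = 0.0139
  r term: (-2×0.120)² = 0.0576
  a term: (1×0.0658)² = 0.00433
Total = 0.0758. Share from w = 0.0139/0.0758 = 0.183.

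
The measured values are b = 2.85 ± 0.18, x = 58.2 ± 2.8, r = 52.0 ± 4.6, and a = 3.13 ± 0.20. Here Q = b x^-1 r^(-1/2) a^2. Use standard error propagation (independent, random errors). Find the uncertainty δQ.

Relative error in a monomial: (δQ/Q)² = Σ (nᵢ · δxᵢ/xᵢ)².
  (1·δb/b)² = (1×0.0632)² = 0.00399;  (-1·δx/x)² = (-1×0.0481)² = 0.00231;  (−½·δr/r)² = (-0.5×0.0885)² = 0.00196;  (2·δa/a)² = (2×0.0639)² = 0.0163
δQ/Q = √(0.0246) = 0.157
Q = 0.0665, so δQ = 0.157 × 0.0665 = 0.0104.

0.0104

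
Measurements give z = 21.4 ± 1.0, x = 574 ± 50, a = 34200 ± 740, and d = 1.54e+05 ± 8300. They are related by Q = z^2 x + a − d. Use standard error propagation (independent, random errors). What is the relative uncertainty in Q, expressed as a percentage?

Let p = z^2·x = 2.63e+05. δp/p = √((2·δz/z)² + (1·δx/x)²) = √(0.00873 + 0.00759) = 0.128, so δp = 33600.
Q = p + a − d: δQ = √(δp² + δa² + δd²) = √(1.13e+09 + 5.48e+05 + 6.89e+07) = 34600
Q = 1.43e+05, so δQ/Q = 34600/1.43e+05 = 0.242.

24.2%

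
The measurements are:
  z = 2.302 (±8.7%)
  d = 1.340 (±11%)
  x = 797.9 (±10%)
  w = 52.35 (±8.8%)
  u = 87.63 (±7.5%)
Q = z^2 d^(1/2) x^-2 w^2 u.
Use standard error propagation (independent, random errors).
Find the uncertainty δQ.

For a monomial Q ∝ z^2, d^(1/2), x^-2, w^2, u, fractional errors add in quadrature:
  (2·δz/z)² = (2×0.0870)² = 0.0303;  (½·δd/d)² = (0.5×0.110)² = 0.00302;  (-2·δx/x)² = (-2×0.100)² = 0.0400;  (2·δw/w)² = (2×0.0880)² = 0.0310;  (1·δu/u)² = (1×0.0750)² = 0.00562
δQ/Q = √(0.110) = 0.332
Q = 2.314, so δQ = 0.332 × 2.314 = 0.767.

0.767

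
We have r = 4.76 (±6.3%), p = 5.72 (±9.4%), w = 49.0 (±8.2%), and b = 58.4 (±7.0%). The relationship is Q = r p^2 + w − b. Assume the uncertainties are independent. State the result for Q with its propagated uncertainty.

Let h = r·p^2 = 156. δh/h = √((1·δr/r)² + (2·δp/p)²) = √(0.00397 + 0.0353) = 0.198, so δh = 30.9.
Q = h + w − b: δQ = √(δh² + δw² + δb²) = √(954 + 16.1 + 16.7) = 31.4
Q = 146.

146 ± 31.4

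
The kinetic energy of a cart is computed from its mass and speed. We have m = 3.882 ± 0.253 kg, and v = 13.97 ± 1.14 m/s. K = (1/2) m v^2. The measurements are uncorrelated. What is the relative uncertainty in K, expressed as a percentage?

17.6%

For a monomial K ∝ m, v^2, fractional errors add in quadrature:
  (1·δm/m)² = (1×0.0652)² = 0.00425;  (2·δv/v)² = (2×0.0816)² = 0.0266
δK/K = √(0.0309) = 0.176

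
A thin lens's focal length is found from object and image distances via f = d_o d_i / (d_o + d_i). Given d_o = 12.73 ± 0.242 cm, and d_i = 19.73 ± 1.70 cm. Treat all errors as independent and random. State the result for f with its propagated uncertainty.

∂f/∂d_o = (d_i/(d_o+d_i))² = 0.369;  ∂f/∂d_i = (d_o/(d_o+d_i))² = 0.154
δf = √((∂f/∂d_o · δd_o)² + (∂f/∂d_i · δd_i)²) = √(0.00799 + 0.0684) = 0.276 cm
f = 7.738 cm.

7.738 ± 0.276 cm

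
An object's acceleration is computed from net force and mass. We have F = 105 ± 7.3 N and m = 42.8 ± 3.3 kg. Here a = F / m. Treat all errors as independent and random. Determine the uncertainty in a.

Relative error in a monomial: (δa/a)² = Σ (nᵢ · δxᵢ/xᵢ)².
  (1·δF/F)² = (1×0.0695)² = 0.00483;  (-1·δm/m)² = (-1×0.0771)² = 0.00594
δa/a = √(0.0108) = 0.104
a = 2.45 m/s^2, so δa = 0.104 × 2.45 = 0.255 m/s^2.

0.255 m/s^2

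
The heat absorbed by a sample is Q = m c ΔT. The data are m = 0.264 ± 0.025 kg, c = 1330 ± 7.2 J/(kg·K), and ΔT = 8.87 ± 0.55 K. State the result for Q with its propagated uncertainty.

Products/powers → add relative errors in quadrature, weighted by exponent:
  (1·δm/m)² = (1×0.0947)² = 0.00897;  (1·δc/c)² = (1×0.00541)² = 2.93e-05;  (1·δΔT/ΔT)² = (1×0.0620)² = 0.00384
δQ/Q = √(0.0128) = 0.113
Q = 3110 J, so δQ = 0.113 × 3110 = 353 J.

3110 ± 353 J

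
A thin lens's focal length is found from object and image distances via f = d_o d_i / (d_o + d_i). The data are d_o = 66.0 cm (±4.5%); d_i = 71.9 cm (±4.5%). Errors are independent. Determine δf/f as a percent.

3.18%

∂f/∂d_o = (d_i/(d_o+d_i))² = 0.272;  ∂f/∂d_i = (d_o/(d_o+d_i))² = 0.229
δf = √((∂f/∂d_o · δd_o)² + (∂f/∂d_i · δd_i)²) = √(0.652 + 0.549) = 1.10 cm
f = 34.4 cm, so δf/f = 1.10/34.4 = 0.0318.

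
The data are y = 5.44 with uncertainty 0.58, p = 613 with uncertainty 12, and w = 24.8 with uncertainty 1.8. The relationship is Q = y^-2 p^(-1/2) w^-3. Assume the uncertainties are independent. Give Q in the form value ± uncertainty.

(8.95 ± 2.73) × 10^-8

Each factor contributes (exponent × relative error)² to (δQ/Q)²:
  (-2·δy/y)² = (-2×0.107)² = 0.0455;  (−½·δp/p)² = (-0.5×0.0196)² = 9.58e-05;  (-3·δw/w)² = (-3×0.0726)² = 0.0474
δQ/Q = √(0.0930) = 0.305
Q = 8.95e-08, so δQ = 0.305 × 8.95e-08 = 2.73e-08.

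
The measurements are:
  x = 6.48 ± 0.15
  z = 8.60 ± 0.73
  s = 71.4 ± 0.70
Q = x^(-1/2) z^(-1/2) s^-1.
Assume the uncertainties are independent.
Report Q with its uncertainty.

(1.88 ± 0.0846) × 10^-3

Relative error in a monomial: (δQ/Q)² = Σ (nᵢ · δxᵢ/xᵢ)².
  (−½·δx/x)² = (-0.5×0.0231)² = 0.000134;  (−½·δz/z)² = (-0.5×0.0849)² = 0.00180;  (-1·δs/s)² = (-1×0.00980)² = 9.61e-05
δQ/Q = √(0.00203) = 0.0451
Q = 0.00188, so δQ = 0.0451 × 0.00188 = 8.46e-05.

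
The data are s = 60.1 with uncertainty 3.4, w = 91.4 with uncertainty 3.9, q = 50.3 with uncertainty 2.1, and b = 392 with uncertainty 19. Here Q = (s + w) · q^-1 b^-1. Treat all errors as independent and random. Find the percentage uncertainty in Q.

Let u = s + w = 152. δu = √(δs² + δw²) = √(11.6 + 15.2) = 5.17, so δu/u = 0.0342.
Q is then a monomial in u, q, b:
δQ/Q = √((δu/u)² + (-1·δq/q)² + (-1·δb/b)²) = √(0.00117 + 0.00174 + 0.00235) = 0.0725

7.25%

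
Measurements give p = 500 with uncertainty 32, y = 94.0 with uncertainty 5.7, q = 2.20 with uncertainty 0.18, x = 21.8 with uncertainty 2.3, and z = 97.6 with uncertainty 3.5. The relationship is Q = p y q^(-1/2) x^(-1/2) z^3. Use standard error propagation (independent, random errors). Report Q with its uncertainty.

(6.31 ± 0.973) × 10^9

For a monomial Q ∝ p, y, q^(-1/2), x^(-1/2), z^3, fractional errors add in quadrature:
  (1·δp/p)² = (1×0.0640)² = 0.00410;  (1·δy/y)² = (1×0.0606)² = 0.00368;  (−½·δq/q)² = (-0.5×0.0818)² = 0.00167;  (−½·δx/x)² = (-0.5×0.106)² = 0.00278;  (3·δz/z)² = (3×0.0359)² = 0.0116
δQ/Q = √(0.0238) = 0.154
Q = 6.31e+09, so δQ = 0.154 × 6.31e+09 = 9.73e+08.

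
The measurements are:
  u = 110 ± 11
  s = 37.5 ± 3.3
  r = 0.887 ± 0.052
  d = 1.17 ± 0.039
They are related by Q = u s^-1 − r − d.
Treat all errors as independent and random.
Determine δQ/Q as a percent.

45.2%

Let p = u·s^-1 = 2.93. δp/p = √((1·δu/u)² + (-1·δs/s)²) = √(0.0100 + 0.00774) = 0.133, so δp = 0.391.
Q = p − r − d: δQ = √(δp² + δr² + δd²) = √(0.153 + 0.00270 + 0.00152) = 0.396
Q = 0.876, so δQ/Q = 0.396/0.876 = 0.452.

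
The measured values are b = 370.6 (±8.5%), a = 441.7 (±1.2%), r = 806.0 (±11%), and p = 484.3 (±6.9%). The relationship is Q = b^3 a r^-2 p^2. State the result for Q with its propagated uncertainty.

For a monomial Q ∝ b^3, a, r^-2, p^2, fractional errors add in quadrature:
  (3·δb/b)² = (3×0.0850)² = 0.0650;  (1·δa/a)² = (1×0.0120)² = 0.000144;  (-2·δr/r)² = (-2×0.110)² = 0.0484;  (2·δp/p)² = (2×0.0690)² = 0.0190
δQ/Q = √(0.133) = 0.364
Q = 8.117e+09, so δQ = 0.364 × 8.117e+09 = 2.96e+09.

(8.117 ± 2.96) × 10^9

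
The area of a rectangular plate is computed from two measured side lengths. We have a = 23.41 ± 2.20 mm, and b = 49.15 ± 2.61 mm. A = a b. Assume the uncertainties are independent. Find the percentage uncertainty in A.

Each factor contributes (exponent × relative error)² to (δA/A)²:
  (1·δa/a)² = (1×0.0940)² = 0.00883;  (1·δb/b)² = (1×0.0531)² = 0.00282
δA/A = √(0.0117) = 0.108

10.8%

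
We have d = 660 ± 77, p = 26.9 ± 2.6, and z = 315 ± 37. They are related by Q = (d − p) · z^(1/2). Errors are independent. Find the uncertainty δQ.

1520

Let u = d − p = 633. δu = √(δd² + δp²) = √(5930 + 6.76) = 77.0, so δu/u = 0.122.
Q is then a monomial in u, z:
δQ/Q = √((δu/u)² + (½·δz/z)²) = √(0.0148 + 0.00345) = 0.135
Q = 11200, so δQ = 0.135 × 11200 = 1520.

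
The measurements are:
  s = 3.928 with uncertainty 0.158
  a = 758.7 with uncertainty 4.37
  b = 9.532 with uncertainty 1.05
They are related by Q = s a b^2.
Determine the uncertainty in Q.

60700

Relative error in a monomial: (δQ/Q)² = Σ (nᵢ · δxᵢ/xᵢ)².
  (1·δs/s)² = (1×0.0402)² = 0.00162;  (1·δa/a)² = (1×0.00576)² = 3.32e-05;  (2·δb/b)² = (2×0.110)² = 0.0485
δQ/Q = √(0.0502) = 0.224
Q = 270800, so δQ = 0.224 × 270800 = 60700.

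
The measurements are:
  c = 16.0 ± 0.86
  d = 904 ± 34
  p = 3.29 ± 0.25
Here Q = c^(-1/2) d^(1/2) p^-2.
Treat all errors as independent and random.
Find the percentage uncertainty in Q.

15.5%

Since Q is a product/quotient, work with relative uncertainties:
  (−½·δc/c)² = (-0.5×0.0537)² = 0.000722;  (½·δd/d)² = (0.5×0.0376)² = 0.000354;  (-2·δp/p)² = (-2×0.0760)² = 0.0231
δQ/Q = √(0.0242) = 0.155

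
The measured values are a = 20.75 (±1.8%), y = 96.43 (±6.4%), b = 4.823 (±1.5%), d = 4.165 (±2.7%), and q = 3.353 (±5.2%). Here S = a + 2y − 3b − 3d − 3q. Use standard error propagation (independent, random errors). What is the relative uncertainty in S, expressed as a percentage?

Sums and differences: (δS)² = Σ (cᵢ δxᵢ)².
  (δa)² = 0.140;  (2·δy)² = 152;  (3·δb)² = 0.0471;  (3·δd)² = 0.114;  (3·δq)² = 0.274
δS = √(153) = 12.4
S = 176.6, so δS/S = 12.4/176.6 = 0.0700.

7.00%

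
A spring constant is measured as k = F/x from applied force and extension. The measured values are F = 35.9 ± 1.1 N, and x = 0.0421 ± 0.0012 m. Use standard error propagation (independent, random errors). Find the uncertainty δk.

35.7 N/m

Each factor contributes (exponent × relative error)² to (δk/k)²:
  (1·δF/F)² = (1×0.0306)² = 0.000939;  (-1·δx/x)² = (-1×0.0285)² = 0.000812
δk/k = √(0.00175) = 0.0418
k = 853 N/m, so δk = 0.0418 × 853 = 35.7 N/m.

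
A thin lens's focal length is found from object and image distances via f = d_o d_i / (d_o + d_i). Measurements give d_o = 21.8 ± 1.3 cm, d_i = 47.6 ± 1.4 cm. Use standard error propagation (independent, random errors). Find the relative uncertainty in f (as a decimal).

∂f/∂d_o = (d_i/(d_o+d_i))² = 0.470;  ∂f/∂d_i = (d_o/(d_o+d_i))² = 0.0987
δf = √((∂f/∂d_o · δd_o)² + (∂f/∂d_i · δd_i)²) = √(0.374 + 0.0191) = 0.627 cm
f = 15.0 cm, so δf/f = 0.627/15.0 = 0.0419.

0.0419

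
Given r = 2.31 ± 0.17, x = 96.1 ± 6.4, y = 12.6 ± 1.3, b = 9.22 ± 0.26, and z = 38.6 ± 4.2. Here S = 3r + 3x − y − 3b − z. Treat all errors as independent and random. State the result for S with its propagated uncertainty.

Each term contributes (cᵢ δxᵢ)² to (δS)²:
  (3·δr)² = 0.260;  (3·δx)² = 369;  (δy)² = 1.69;  (3·δb)² = 0.608;  (δz)² = 17.6
δS = √(389) = 19.7
S = 216.

216 ± 19.7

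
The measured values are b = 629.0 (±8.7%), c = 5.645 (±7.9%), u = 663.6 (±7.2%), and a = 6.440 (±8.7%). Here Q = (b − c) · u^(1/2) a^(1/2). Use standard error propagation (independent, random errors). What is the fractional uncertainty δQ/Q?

0.104

Let w = b − c = 623.4. δw = √(δb² + δc²) = √(2990 + 0.199) = 54.7, so δw/w = 0.0878.
Q is then a monomial in w, u, a:
δQ/Q = √((δw/w)² + (½·δu/u)² + (½·δa/a)²) = √(0.00771 + 0.00130 + 0.00189) = 0.104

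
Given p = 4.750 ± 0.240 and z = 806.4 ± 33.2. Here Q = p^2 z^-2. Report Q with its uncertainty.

Since Q is a product/quotient, work with relative uncertainties:
  (2·δp/p)² = (2×0.0505)² = 0.0102;  (-2·δz/z)² = (-2×0.0412)² = 0.00678
δQ/Q = √(0.0170) = 0.130
Q = 3.47e-05, so δQ = 0.130 × 3.47e-05 = 4.52e-06.

(3.470 ± 0.452) × 10^-5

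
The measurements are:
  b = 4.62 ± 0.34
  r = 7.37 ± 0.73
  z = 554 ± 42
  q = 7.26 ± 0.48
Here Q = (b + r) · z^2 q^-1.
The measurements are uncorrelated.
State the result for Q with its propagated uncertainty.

Let u = b + r = 12.0. δu = √(δb² + δr²) = √(0.116 + 0.533) = 0.805, so δu/u = 0.0672.
Q is then a monomial in u, z, q:
δQ/Q = √((δu/u)² + (2·δz/z)² + (-1·δq/q)²) = √(0.00451 + 0.0230 + 0.00437) = 0.179
Q = 5.07e+05, so δQ = 0.179 × 5.07e+05 = 90500.

(5.07 ± 0.905) × 10^5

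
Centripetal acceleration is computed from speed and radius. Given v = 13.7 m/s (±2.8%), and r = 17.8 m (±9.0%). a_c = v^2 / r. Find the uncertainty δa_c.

1.12 m/s^2

Since a_c is a product/quotient, work with relative uncertainties:
  (2·δv/v)² = (2×0.0280)² = 0.00314;  (-1·δr/r)² = (-1×0.0900)² = 0.00810
δa_c/a_c = √(0.0112) = 0.106
a_c = 10.5 m/s^2, so δa_c = 0.106 × 10.5 = 1.12 m/s^2.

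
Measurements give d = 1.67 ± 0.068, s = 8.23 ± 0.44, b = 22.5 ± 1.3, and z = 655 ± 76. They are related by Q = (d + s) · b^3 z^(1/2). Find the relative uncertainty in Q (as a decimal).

0.188

Let u = d + s = 9.90. δu = √(δd² + δs²) = √(0.00462 + 0.194) = 0.445, so δu/u = 0.0450.
Q is then a monomial in u, b, z:
δQ/Q = √((δu/u)² + (3·δb/b)² + (½·δz/z)²) = √(0.00202 + 0.0300 + 0.00337) = 0.188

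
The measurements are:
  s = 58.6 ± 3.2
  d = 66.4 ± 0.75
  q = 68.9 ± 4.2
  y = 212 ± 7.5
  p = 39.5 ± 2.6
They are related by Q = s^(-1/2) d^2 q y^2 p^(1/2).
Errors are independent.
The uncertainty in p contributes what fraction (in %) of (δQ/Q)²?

(δQ/Q)² = (−½·δs/s)² + (2·δd/d)² + (1·δq/q)² + (2·δy/y)² + (½·δp/p)²
  s term: (-0.5×0.0546)² = 0.000745
  d term: (2×0.0113)² = 0.000510
  q term: (1×0.0610)² = 0.00372
  y term: (2×0.0354)² = 0.00501
  p term: (0.5×0.0658)² = 0.00108
Total = 0.0111. Share from p = 0.00108/0.0111 = 0.0979.

9.79%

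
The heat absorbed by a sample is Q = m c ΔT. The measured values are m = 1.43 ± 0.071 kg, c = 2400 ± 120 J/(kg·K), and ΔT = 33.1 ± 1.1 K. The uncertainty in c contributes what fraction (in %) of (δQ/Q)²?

(δQ/Q)² = (1·δm/m)² + (1·δc/c)² + (1·δΔT/ΔT)²
  m term: (1×0.0497)² = 0.00247
  c term: (1×0.0500)² = 0.00250
  ΔT term: (1×0.0332)² = 0.00110
Total = 0.00607. Share from c = 0.00250/0.00607 = 0.412.

41.2%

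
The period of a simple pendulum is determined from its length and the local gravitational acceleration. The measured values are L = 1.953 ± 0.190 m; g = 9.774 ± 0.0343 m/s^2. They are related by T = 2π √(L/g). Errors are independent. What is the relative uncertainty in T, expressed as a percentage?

Relative error in a monomial: (δT/T)² = Σ (nᵢ · δxᵢ/xᵢ)².
  (½·δL/L)² = (0.5×0.0973)² = 0.00237;  (−½·δg/g)² = (-0.5×0.00351)² = 3.08e-06
δT/T = √(0.00237) = 0.0487

4.87%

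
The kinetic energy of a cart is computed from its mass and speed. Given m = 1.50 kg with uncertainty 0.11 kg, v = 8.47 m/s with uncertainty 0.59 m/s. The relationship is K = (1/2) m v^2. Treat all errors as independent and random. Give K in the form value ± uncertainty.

Since K is a product/quotient, work with relative uncertainties:
  (1·δm/m)² = (1×0.0733)² = 0.00538;  (2·δv/v)² = (2×0.0697)² = 0.0194
δK/K = √(0.0248) = 0.157
K = 53.8 J, so δK = 0.157 × 53.8 = 8.47 J.

53.8 ± 8.47 J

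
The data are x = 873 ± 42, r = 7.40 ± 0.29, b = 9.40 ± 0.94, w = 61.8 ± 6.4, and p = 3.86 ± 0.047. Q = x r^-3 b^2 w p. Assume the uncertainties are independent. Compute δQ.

11800

Q is a product of powers, so relative uncertainties combine in quadrature:
  (1·δx/x)² = (1×0.0481)² = 0.00231;  (-3·δr/r)² = (-3×0.0392)² = 0.0138;  (2·δb/b)² = (2×0.100)² = 0.0400;  (1·δw/w)² = (1×0.104)² = 0.0107;  (1·δp/p)² = (1×0.0122)² = 0.000148
δQ/Q = √(0.0670) = 0.259
Q = 45400, so δQ = 0.259 × 45400 = 11800.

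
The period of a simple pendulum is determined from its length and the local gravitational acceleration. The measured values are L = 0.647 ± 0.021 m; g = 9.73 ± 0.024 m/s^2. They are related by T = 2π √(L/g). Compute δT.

0.0264 s

Each factor contributes (exponent × relative error)² to (δT/T)²:
  (½·δL/L)² = (0.5×0.0325)² = 0.000263;  (−½·δg/g)² = (-0.5×0.00247)² = 1.52e-06
δT/T = √(0.000265) = 0.0163
T = 1.62 s, so δT = 0.0163 × 1.62 = 0.0264 s.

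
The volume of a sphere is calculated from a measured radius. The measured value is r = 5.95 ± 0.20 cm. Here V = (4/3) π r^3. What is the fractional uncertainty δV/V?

Products/powers → add relative errors in quadrature, weighted by exponent:
  (3·δr/r)² = (3×0.0336)² = 0.0102
δV/V = √(0.0102) = 0.101

0.101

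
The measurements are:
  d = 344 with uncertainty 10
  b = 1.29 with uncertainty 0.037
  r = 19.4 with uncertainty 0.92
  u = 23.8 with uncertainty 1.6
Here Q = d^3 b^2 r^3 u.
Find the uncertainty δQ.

2.22e+12

Q is a product of powers, so relative uncertainties combine in quadrature:
  (3·δd/d)² = (3×0.0291)² = 0.00761;  (2·δb/b)² = (2×0.0287)² = 0.00329;  (3·δr/r)² = (3×0.0474)² = 0.0202;  (1·δu/u)² = (1×0.0672)² = 0.00452
δQ/Q = √(0.0357) = 0.189
Q = 1.18e+13, so δQ = 0.189 × 1.18e+13 = 2.22e+12.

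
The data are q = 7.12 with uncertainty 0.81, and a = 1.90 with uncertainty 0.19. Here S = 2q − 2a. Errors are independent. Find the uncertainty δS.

S is a linear combination, so absolute uncertainties add in quadrature:
  (2·δq)² = 2.62;  (2·δa)² = 0.144
δS = √(2.77) = 1.66

1.66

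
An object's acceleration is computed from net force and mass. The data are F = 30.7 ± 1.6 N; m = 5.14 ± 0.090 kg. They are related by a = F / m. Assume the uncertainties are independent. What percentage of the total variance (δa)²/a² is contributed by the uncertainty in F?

(δa/a)² = (1·δF/F)² + (-1·δm/m)²
  F term: (1×0.0521)² = 0.00272
  m term: (-1×0.0175)² = 0.000307
Total = 0.00302. Share from F = 0.00272/0.00302 = 0.899.

89.9%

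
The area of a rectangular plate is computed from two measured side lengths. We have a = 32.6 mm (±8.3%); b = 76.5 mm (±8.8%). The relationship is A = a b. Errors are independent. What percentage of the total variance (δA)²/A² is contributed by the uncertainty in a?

47.1%

(δA/A)² = (1·δa/a)² + (1·δb/b)²
  a term: (1×0.0830)² = 0.00689
  b term: (1×0.0880)² = 0.00774
Total = 0.0146. Share from a = 0.00689/0.0146 = 0.471.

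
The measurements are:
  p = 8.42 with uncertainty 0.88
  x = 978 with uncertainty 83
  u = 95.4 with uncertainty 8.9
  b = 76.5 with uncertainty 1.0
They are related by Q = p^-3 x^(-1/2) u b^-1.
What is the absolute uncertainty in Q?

Each factor contributes (exponent × relative error)² to (δQ/Q)²:
  (-3·δp/p)² = (-3×0.105)² = 0.0983;  (−½·δx/x)² = (-0.5×0.0849)² = 0.00180;  (1·δu/u)² = (1×0.0933)² = 0.00870;  (-1·δb/b)² = (-1×0.0131)² = 0.000171
δQ/Q = √(0.109) = 0.330
Q = 6.68e-05, so δQ = 0.330 × 6.68e-05 = 2.21e-05.

2.21e-05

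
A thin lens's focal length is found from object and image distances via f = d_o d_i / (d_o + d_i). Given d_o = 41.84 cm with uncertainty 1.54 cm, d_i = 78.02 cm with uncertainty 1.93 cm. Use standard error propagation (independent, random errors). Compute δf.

0.694 cm

∂f/∂d_o = (d_i/(d_o+d_i))² = 0.424;  ∂f/∂d_i = (d_o/(d_o+d_i))² = 0.122
δf = √((∂f/∂d_o · δd_o)² + (∂f/∂d_i · δd_i)²) = √(0.426 + 0.0553) = 0.694 cm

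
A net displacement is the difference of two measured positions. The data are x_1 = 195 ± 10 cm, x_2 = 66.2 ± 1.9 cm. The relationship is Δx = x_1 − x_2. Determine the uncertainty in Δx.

10.2 cm

Δx is a linear combination, so absolute uncertainties add in quadrature:
  (δx_1)² = 100;  (δx_2)² = 3.61
δΔx = √(104) = 10.2 cm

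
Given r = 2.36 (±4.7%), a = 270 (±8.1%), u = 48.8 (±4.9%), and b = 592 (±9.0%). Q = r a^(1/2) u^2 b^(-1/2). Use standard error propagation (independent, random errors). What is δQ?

472

Each factor contributes (exponent × relative error)² to (δQ/Q)²:
  (1·δr/r)² = (1×0.0470)² = 0.00221;  (½·δa/a)² = (0.5×0.0810)² = 0.00164;  (2·δu/u)² = (2×0.0490)² = 0.00960;  (−½·δb/b)² = (-0.5×0.0900)² = 0.00202
δQ/Q = √(0.0155) = 0.124
Q = 3800, so δQ = 0.124 × 3800 = 472.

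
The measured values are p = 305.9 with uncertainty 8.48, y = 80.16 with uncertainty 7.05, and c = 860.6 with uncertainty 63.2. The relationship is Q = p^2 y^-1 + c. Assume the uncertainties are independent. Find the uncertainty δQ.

Let w = p^2·y^-1 = 1167. δw/w = √((2·δp/p)² + (-1·δy/y)²) = √(0.00307 + 0.00774) = 0.104, so δw = 121.
Q = w + c: δQ = √(δw² + δc²) = √(14700 + 3990) = 137

137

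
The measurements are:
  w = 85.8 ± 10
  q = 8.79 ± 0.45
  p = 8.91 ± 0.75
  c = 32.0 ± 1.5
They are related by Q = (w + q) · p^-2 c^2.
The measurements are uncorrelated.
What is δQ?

268

Let u = w + q = 94.6. δu = √(δw² + δq²) = √(100 + 0.203) = 10.0, so δu/u = 0.106.
Q is then a monomial in u, p, c:
δQ/Q = √((δu/u)² + (-2·δp/p)² + (2·δc/c)²) = √(0.0112 + 0.0283 + 0.00879) = 0.220
Q = 1220, so δQ = 0.220 × 1220 = 268.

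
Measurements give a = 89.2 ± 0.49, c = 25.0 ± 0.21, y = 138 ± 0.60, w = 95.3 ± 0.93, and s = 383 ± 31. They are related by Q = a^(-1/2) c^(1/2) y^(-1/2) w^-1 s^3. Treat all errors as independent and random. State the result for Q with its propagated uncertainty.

26600 ± 6460

Since Q is a product/quotient, work with relative uncertainties:
  (−½·δa/a)² = (-0.5×0.00549)² = 7.54e-06;  (½·δc/c)² = (0.5×0.00840)² = 1.76e-05;  (−½·δy/y)² = (-0.5×0.00435)² = 4.73e-06;  (-1·δw/w)² = (-1×0.00976)² = 9.52e-05;  (3·δs/s)² = (3×0.0809)² = 0.0590
δQ/Q = √(0.0591) = 0.243
Q = 26600, so δQ = 0.243 × 26600 = 6460.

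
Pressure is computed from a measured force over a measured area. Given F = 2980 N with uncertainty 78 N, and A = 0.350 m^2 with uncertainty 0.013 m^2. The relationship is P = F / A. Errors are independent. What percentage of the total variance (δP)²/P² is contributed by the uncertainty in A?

(δP/P)² = (1·δF/F)² + (-1·δA/A)²
  F term: (1×0.0262)² = 0.000685
  A term: (-1×0.0371)² = 0.00138
Total = 0.00206. Share from A = 0.00138/0.00206 = 0.668.

66.8%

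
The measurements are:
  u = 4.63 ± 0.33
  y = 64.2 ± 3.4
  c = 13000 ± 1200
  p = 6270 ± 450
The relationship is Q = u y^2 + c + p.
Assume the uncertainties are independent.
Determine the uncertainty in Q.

2750

Let w = u·y^2 = 19100. δw/w = √((1·δu/u)² + (2·δy/y)²) = √(0.00508 + 0.0112) = 0.128, so δw = 2440.
Q = w + c + p: δQ = √(δw² + δc² + δp²) = √(5.94e+06 + 1.44e+06 + 2.02e+05) = 2750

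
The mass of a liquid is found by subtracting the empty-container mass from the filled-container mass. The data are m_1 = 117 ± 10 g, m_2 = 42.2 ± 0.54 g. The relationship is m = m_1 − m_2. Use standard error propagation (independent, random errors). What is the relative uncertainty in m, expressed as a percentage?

13.4%

m is a linear combination, so absolute uncertainties add in quadrature:
  (δm_1)² = 100;  (δm_2)² = 0.292
δm = √(100) = 10.0 g
m = 74.8 g, so δm/m = 10.0/74.8 = 0.134.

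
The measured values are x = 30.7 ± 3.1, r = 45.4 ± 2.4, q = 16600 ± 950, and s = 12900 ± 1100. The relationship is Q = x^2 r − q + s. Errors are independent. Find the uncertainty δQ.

Let p = x^2·r = 42800. δp/p = √((2·δx/x)² + (1·δr/r)²) = √(0.0408 + 0.00279) = 0.209, so δp = 8930.
Q = p − q + s: δQ = √(δp² + δq² + δs²) = √(7.98e+07 + 9.02e+05 + 1.21e+06) = 9050

9050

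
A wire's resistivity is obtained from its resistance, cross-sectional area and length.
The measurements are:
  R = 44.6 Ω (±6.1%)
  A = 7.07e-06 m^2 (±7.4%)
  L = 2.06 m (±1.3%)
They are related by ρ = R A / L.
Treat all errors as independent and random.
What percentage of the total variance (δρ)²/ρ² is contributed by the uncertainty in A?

58.5%

(δρ/ρ)² = (1·δR/R)² + (1·δA/A)² + (-1·δL/L)²
  R term: (1×0.0610)² = 0.00372
  A term: (1×0.0740)² = 0.00548
  L term: (-1×0.0130)² = 0.000169
Total = 0.00937. Share from A = 0.00548/0.00937 = 0.585.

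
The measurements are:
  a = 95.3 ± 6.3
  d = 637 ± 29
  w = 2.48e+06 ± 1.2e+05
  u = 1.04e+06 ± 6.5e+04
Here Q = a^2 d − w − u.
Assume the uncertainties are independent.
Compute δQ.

8.2e+05

Let p = a^2·d = 5.79e+06. δp/p = √((2·δa/a)² + (1·δd/d)²) = √(0.0175 + 0.00207) = 0.140, so δp = 8.09e+05.
Q = p − w − u: δQ = √(δp² + δw² + δu²) = √(6.54e+11 + 1.44e+10 + 4.22e+09) = 8.2e+05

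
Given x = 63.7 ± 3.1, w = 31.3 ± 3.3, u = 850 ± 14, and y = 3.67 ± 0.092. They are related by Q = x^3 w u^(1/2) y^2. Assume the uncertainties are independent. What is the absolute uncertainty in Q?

5.94e+08

Each factor contributes (exponent × relative error)² to (δQ/Q)²:
  (3·δx/x)² = (3×0.0487)² = 0.0213;  (1·δw/w)² = (1×0.105)² = 0.0111;  (½·δu/u)² = (0.5×0.0165)² = 6.78e-05;  (2·δy/y)² = (2×0.0251)² = 0.00251
δQ/Q = √(0.0350) = 0.187
Q = 3.18e+09, so δQ = 0.187 × 3.18e+09 = 5.94e+08.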